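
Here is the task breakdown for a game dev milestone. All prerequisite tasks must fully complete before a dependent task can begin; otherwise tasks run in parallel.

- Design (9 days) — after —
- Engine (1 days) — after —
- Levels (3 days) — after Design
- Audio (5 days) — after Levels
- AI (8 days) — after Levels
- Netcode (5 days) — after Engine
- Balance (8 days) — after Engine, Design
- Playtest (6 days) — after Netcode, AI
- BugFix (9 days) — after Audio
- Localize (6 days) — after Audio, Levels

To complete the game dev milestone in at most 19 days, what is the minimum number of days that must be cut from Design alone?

7

Current finish: 26 days; target: 19.
Design is on every critical path, so each day cut from Design cuts the finish by one (this holds down to a finish of 18).
Need 26 − 19 = 7 days off Design → Design becomes 2 days, finish becomes 19.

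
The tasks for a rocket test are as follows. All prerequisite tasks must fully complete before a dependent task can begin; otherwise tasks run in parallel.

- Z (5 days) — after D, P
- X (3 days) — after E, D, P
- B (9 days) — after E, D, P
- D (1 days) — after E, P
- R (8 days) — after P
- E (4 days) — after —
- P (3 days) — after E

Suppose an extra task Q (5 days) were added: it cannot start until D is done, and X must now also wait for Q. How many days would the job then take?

Originally the job takes 17 days.
With Q inserted, X now waits for max(E, D, P, Q).
New critical path: E→P→D→B = 4+3+1+9 = 17 ⇒ 17 days.

17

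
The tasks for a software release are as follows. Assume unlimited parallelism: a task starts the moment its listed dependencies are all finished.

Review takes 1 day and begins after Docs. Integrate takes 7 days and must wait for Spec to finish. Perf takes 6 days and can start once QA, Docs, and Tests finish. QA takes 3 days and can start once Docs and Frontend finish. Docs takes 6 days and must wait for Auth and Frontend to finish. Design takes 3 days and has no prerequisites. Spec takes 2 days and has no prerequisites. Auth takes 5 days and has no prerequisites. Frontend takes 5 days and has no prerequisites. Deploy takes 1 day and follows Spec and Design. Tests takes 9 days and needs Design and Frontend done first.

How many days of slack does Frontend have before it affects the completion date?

The longest chain is Frontend→Tests→Perf = 5+9+6 = 20; overall finish 20 days.
Longest path through Frontend: 20 days (earliest finish 5, latest finish 5).
Slack of Frontend = 0 − 0 = 0 days.

0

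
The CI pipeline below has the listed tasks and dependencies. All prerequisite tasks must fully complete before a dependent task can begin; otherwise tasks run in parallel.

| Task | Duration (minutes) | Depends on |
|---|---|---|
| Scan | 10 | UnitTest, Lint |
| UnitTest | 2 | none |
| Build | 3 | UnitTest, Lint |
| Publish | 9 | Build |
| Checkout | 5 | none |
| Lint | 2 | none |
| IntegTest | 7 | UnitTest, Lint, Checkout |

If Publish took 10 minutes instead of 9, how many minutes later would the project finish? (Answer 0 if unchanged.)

The binding path is Lint→Build→Publish = 2+3+9 = 14; finish at 14 minutes.
Since Publish is critical, the +1 change carries straight to that chain (now 15 minutes).
The critical path is still Lint→Build→Publish; finish is now 15 minutes.
Change in finish: 15 − 14 = +1 minutes.

1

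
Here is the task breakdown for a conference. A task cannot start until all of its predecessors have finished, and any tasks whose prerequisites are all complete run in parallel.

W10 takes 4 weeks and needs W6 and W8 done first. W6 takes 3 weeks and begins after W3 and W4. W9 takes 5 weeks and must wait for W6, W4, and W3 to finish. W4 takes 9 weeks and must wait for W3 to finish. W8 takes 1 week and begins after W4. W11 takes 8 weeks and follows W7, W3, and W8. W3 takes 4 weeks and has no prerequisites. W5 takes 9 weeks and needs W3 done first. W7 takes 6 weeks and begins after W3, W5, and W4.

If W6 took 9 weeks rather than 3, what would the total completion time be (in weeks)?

27

Actual critical path: W3→W4→W7→W11 = 4+9+6+8 = 27 ⇒ 27 weeks.
The longest path through W6 is only 21 weeks, so W6 has float 6.
Now W3→W4→W6→W9 = 4+9+9+5 = 27 is longest, so the finish becomes 27 weeks.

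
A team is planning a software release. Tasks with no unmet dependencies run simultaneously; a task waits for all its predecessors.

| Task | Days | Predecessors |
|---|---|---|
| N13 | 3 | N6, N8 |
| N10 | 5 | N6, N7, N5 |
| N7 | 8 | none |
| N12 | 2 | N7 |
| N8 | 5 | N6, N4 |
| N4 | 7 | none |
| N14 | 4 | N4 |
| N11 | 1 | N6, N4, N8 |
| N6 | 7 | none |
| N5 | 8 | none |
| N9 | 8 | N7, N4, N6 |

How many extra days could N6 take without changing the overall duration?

1

The longest chain is N7→N9 = 8+8 = 16; overall finish 16 days.
Longest path through N6: 15 days (earliest finish 7, latest finish 8).
So N6 can slip 8 − 7 = 1 day.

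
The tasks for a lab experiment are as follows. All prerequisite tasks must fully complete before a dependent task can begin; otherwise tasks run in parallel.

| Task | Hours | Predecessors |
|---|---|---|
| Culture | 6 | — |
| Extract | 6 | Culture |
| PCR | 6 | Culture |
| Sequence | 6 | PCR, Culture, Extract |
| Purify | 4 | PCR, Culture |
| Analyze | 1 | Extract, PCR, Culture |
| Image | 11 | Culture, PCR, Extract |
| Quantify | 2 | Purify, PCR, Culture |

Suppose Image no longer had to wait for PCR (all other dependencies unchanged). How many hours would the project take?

23

With the dependency in place, Culture→Extract→Image = 6+6+11 = 23 sets the finish at 23 hours.
Dropping PCR→Image doesn't change Image's earliest start (12); another predecessor still binds.
New critical path: Culture→Extract→Image = 6+6+11 = 23 ⇒ 23 hours.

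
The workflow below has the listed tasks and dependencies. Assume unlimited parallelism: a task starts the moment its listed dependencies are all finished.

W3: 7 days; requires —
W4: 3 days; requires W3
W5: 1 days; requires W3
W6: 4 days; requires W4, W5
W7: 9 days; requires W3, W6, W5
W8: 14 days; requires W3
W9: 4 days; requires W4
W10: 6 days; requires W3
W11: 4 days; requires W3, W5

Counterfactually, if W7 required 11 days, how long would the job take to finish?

25

The binding path is W3→W4→W6→W7 = 7+3+4+9 = 23; finish at 23 days.
Since W7 is critical, the +2 change carries straight to that chain (now 25 days).
That remains the longest chain; total 25 days.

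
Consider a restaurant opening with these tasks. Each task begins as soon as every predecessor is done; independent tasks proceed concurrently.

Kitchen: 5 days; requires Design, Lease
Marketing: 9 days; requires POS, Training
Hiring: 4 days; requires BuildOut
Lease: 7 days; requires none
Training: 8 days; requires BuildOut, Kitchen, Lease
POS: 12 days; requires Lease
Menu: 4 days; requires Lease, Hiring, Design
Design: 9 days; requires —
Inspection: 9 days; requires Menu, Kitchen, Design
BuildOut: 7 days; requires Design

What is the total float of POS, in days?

5

The longest chain is Design→BuildOut→Hiring→Menu→Inspection = 9+7+4+4+9 = 33; overall finish 33 days.
The longest chain containing POS totals 28 days.
Slack of POS = 12 − 7 = 5 days.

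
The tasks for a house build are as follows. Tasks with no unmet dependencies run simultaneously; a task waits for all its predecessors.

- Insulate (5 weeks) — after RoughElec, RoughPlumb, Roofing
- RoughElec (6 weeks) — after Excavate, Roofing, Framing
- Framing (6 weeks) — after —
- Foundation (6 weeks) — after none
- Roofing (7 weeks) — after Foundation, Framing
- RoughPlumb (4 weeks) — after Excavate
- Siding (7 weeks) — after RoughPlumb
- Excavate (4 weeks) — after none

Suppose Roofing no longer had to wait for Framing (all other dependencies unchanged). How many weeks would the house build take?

Before: longest chain Foundation→Roofing→RoughElec→Insulate = 6+7+6+5 = 24, finish 24.
Dropping Framing→Roofing doesn't change Roofing's earliest start (6); another predecessor still binds.
New critical path: Foundation→Roofing→RoughElec→Insulate = 6+7+6+5 = 24 ⇒ 24 weeks.

24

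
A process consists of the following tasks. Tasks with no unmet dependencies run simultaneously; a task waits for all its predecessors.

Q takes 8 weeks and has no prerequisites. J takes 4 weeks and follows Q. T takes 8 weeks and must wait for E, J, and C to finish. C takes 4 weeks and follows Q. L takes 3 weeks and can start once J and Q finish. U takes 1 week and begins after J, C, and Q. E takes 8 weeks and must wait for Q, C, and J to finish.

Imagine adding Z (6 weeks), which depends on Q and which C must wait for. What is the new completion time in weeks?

Originally the job takes 28 weeks.
With Z inserted, C now waits for max(Q, Z).
New critical path: Q→Z→C→E→T = 8+6+4+8+8 = 34 ⇒ 34 weeks.

34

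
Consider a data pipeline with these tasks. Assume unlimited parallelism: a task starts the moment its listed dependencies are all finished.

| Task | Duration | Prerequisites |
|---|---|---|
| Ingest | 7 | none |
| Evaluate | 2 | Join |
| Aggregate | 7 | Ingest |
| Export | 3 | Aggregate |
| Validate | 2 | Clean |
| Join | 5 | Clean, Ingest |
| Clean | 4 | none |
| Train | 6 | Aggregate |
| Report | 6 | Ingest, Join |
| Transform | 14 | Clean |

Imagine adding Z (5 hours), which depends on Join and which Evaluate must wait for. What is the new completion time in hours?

20

Originally the schedule takes 20 hours.
With Z inserted, Evaluate now waits for max(Join, Z).
New critical path: Ingest→Aggregate→Train = 7+7+6 = 20 ⇒ 20 hours.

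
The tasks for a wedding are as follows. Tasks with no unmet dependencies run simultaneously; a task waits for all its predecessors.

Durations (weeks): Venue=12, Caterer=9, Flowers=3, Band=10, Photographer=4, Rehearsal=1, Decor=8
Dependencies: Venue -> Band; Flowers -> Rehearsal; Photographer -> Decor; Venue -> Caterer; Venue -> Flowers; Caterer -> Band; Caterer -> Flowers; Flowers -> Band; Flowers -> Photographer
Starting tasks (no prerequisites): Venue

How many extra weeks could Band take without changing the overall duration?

The longest chain is Venue→Caterer→Flowers→Photographer→Decor = 12+9+3+4+8 = 36; overall finish 36 weeks.
Longest path through Band: 34 weeks (earliest finish 34, latest finish 36).
So Band can slip 36 − 34 = 2 weeks.

2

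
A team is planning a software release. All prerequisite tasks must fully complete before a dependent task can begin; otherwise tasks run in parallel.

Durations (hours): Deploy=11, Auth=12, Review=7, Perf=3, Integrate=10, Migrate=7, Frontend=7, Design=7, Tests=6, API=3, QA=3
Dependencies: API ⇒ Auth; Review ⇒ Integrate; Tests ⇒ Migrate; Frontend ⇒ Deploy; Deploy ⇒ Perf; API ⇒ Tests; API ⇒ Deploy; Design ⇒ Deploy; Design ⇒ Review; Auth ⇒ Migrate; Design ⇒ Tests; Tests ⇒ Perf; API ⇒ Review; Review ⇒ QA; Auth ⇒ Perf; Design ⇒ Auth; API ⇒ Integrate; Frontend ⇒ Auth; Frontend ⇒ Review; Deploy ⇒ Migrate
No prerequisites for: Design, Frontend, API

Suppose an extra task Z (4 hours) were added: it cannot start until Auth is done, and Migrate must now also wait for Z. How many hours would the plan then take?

30

Originally the plan takes 26 hours.
With Z inserted, Migrate now waits for max(Deploy, Auth, Tests, Z).
New critical path: Design→Auth→Z→Migrate = 7+12+4+7 = 30 ⇒ 30 hours.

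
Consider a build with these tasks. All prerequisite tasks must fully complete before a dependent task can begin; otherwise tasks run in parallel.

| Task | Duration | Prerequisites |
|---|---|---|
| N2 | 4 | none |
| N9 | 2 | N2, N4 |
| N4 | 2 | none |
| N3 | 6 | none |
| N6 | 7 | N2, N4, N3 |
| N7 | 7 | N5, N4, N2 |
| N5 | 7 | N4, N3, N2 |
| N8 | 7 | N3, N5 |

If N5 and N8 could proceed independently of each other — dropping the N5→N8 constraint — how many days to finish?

20

With the dependency in place, N3→N5→N7 = 6+7+7 = 20 sets the finish at 20 days.
Without N5→N8, N8's earliest start moves from 13 to 6.
The longest chain is now N3→N5→N7 = 6+7+7 = 20, so the schedule takes 20 days.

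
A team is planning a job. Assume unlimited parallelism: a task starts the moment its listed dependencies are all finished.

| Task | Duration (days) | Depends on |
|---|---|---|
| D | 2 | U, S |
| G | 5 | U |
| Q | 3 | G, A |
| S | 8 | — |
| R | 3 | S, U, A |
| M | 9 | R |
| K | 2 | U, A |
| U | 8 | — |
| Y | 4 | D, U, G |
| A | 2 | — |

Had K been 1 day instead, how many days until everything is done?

20

The binding path is U→R→M = 8+3+9 = 20; finish at 20 days.
K is off the critical path — its longest chain is 10 days, giving 10 of slack.
The critical path is still U→R→M; finish is now 20 days.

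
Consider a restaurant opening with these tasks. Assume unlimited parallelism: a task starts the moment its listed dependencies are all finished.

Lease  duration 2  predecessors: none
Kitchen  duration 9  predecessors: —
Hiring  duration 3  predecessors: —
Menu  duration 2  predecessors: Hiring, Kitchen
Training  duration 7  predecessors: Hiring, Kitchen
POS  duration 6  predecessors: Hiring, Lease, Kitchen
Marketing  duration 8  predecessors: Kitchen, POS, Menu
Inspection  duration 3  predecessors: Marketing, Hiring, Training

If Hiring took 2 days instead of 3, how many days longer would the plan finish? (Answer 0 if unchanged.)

0

Critical path before the change: Kitchen→POS→Marketing→Inspection = 9+6+8+3 = 26 giving 26 days.
The longest path through Hiring is only 20 days, so Hiring has float 6.
The critical path is still Kitchen→POS→Marketing→Inspection; finish is now 26 days.
Change in finish: 26 − 26 = +0 days.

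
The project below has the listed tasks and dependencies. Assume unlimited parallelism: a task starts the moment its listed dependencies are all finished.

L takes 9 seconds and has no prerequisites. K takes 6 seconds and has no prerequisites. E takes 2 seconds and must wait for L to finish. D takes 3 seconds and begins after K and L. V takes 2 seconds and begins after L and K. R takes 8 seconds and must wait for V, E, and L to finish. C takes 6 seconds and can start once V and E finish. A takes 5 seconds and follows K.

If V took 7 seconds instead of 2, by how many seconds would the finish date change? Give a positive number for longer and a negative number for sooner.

The binding path is L→V→R = 9+2+8 = 19; finish at 19 seconds.
Since V is critical, the +5 change carries straight to that chain (now 24 seconds).
That remains the longest chain; total 24 seconds.
Change in finish: 24 − 19 = +5 seconds.

5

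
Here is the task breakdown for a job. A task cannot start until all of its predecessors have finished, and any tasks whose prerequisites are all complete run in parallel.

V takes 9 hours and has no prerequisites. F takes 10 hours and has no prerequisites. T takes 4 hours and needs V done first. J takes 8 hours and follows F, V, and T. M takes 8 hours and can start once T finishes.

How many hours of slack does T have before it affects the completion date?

0

V→T→J = 9+4+8 = 21 sets the makespan at 21 hours.
Longest path through T: 21 hours (earliest finish 13, latest finish 13).
Float = 21 − 21 = 0.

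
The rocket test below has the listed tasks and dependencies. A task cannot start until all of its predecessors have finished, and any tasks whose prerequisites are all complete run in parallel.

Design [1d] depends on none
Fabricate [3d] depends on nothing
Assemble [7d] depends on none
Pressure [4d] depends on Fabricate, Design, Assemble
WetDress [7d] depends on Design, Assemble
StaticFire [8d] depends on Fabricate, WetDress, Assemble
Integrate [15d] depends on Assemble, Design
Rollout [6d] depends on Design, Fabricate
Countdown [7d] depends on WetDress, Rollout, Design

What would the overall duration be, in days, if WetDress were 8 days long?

As given, the longest chain is Assemble→WetDress→StaticFire = 7+7+8 = 22, so the finish is 22 days.
WetDress is on the critical path; changing it to 8 makes that path 23 days.
That remains the longest chain; total 23 days.

23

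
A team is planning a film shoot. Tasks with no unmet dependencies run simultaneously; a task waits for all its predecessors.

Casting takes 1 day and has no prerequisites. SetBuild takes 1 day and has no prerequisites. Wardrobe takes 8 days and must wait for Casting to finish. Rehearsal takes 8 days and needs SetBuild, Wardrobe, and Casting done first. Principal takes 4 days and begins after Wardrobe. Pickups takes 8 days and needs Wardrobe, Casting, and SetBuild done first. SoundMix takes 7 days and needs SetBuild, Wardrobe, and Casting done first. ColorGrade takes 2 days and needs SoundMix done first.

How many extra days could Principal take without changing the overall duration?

Casting→Wardrobe→SoundMix→ColorGrade = 1+8+7+2 = 18 sets the makespan at 18 days.
Longest path through Principal: 13 days (earliest finish 13, latest finish 18).
Slack of Principal = 14 − 9 = 5 days.

5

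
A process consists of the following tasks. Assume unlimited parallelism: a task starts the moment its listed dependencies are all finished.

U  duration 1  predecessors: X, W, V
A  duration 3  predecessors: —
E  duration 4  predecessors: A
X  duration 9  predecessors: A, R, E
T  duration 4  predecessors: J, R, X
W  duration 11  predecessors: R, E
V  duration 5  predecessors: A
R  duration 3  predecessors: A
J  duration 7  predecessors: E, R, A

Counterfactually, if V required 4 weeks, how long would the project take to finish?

20

Baseline: A→E→X→T = 3+4+9+4 = 20 → 20 weeks.
The longest path through V is only 9 weeks, so V has float 11.
That remains the longest chain; total 20 weeks.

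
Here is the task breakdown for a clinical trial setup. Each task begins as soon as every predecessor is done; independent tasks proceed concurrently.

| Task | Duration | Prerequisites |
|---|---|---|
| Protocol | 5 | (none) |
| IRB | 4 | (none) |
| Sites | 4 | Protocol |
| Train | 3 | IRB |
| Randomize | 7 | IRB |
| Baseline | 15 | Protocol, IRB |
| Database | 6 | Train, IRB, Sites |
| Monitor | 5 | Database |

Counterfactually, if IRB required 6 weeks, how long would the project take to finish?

Baseline: Protocol→Sites→Database→Monitor = 5+4+6+5 = 20 → 20 weeks.
IRB has 1 week of float (longest path through it is 19).
New critical path: IRB→Baseline = 6+15 = 21 ⇒ 21 weeks.

21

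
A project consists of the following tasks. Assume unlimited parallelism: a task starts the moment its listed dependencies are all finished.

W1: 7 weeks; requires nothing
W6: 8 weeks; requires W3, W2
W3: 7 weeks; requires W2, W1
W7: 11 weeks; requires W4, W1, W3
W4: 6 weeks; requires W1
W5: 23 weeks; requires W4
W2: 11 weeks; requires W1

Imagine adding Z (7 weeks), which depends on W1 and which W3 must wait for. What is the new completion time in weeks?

Originally the plan takes 36 weeks.
With Z inserted, W3 now waits for max(W2, W1, Z).
New critical path: W1→W2→W3→W7 = 7+11+7+11 = 36 ⇒ 36 weeks.

36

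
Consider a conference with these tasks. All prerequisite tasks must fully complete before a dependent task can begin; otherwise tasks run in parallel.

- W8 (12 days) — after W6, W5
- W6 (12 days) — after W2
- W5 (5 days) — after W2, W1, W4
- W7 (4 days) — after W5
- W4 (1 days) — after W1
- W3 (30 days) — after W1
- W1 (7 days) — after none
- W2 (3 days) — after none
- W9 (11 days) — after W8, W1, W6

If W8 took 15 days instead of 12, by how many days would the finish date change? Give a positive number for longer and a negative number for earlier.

As given, the longest chain is W2→W6→W8→W9 = 3+12+12+11 = 38, so the finish is 38 days.
W8 is on the critical path; changing it to 15 makes that path 41 days.
No other chain overtakes it, so the finish is 41 days.
Change in finish: 41 − 38 = +3 days.

3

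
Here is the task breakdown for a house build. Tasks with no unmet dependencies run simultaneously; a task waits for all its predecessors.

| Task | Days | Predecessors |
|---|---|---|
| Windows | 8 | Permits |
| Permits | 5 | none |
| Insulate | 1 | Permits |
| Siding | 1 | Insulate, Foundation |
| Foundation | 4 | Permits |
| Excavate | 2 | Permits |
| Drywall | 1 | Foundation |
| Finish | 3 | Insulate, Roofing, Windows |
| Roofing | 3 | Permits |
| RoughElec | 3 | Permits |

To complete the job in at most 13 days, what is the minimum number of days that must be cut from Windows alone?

Current finish: 16 days; target: 13.
Windows is on every critical path, so each day cut from Windows cuts the finish by one (this holds down to a finish of 11).
Need 16 − 13 = 3 days off Windows → Windows becomes 5 days, finish becomes 13.

3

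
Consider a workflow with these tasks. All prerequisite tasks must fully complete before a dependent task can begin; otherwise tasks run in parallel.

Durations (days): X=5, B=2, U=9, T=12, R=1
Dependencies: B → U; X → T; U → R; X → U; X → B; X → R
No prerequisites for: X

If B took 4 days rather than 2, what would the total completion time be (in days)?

19

The binding path is X→B→U→R = 5+2+9+1 = 17; finish at 17 days.
B is on the critical path; changing it to 4 makes that path 19 days.
The critical path is still X→B→U→R; finish is now 19 days.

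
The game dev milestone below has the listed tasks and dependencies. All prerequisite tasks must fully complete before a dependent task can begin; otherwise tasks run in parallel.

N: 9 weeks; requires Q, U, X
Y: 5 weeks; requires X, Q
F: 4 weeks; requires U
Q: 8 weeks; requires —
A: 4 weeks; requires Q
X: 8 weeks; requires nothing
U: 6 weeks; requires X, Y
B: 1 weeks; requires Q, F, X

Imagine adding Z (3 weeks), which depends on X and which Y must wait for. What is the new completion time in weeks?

Originally the schedule takes 28 weeks.
With Z inserted, Y now waits for max(X, Q, Z).
New critical path: X→Z→Y→U→N = 8+3+5+6+9 = 31 ⇒ 31 weeks.

31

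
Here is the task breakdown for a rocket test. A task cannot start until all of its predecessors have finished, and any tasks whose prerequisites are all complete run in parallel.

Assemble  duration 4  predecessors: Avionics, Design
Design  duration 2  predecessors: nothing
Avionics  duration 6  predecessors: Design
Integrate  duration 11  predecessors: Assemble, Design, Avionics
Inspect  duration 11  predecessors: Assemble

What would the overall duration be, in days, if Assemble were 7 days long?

26

Actual critical path: Design→Avionics→Assemble→Inspect = 2+6+4+11 = 23 ⇒ 23 days.
Since Assemble is critical, the +3 change carries straight to that chain (now 26 days).
That remains the longest chain; total 26 days.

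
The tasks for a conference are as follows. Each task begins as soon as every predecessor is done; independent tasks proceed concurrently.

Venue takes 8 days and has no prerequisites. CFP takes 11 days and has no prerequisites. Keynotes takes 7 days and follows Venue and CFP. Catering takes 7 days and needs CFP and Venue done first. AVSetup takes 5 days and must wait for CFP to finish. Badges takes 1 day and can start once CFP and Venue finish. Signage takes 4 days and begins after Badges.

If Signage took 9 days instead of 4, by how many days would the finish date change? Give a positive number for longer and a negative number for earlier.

3

The binding path is CFP→Keynotes = 11+7 = 18; finish at 18 days.
The longest path through Signage is only 16 days, so Signage has float 2.
Now CFP→Badges→Signage = 11+1+9 = 21 is longest, so the finish becomes 21 days.
Change in finish: 21 − 18 = +3 days.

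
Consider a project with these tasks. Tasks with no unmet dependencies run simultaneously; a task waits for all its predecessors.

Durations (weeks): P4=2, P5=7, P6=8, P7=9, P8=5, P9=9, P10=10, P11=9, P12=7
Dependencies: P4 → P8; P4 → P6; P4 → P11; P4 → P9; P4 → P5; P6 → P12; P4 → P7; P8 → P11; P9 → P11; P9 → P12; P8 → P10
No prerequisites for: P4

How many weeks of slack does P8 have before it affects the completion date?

P4→P9→P11 = 2+9+9 = 20 sets the makespan at 20 weeks.
P8 finishes as early as 7 and must finish by 10.
So P8 can slip 10 − 7 = 3 weeks.

3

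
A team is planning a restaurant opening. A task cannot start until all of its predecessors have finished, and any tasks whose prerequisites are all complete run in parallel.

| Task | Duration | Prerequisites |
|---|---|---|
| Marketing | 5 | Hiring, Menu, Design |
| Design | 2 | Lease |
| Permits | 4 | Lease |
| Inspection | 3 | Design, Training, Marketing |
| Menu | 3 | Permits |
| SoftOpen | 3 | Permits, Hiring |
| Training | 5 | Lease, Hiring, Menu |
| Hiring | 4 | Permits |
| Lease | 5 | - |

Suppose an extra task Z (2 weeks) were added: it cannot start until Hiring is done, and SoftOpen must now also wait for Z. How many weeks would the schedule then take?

Originally the schedule takes 21 weeks.
With Z inserted, SoftOpen now waits for max(Permits, Hiring, Z).
New critical path: Lease→Permits→Hiring→Training→Inspection = 5+4+4+5+3 = 21 ⇒ 21 weeks.

21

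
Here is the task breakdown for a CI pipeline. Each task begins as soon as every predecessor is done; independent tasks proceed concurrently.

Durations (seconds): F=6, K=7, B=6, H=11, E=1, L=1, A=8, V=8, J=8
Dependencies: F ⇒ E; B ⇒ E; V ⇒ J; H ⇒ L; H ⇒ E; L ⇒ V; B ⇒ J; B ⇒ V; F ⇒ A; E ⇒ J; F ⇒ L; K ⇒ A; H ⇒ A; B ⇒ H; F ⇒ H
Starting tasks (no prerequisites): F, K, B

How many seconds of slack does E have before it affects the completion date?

Critical path: F→H→L→V→J = 6+11+1+8+8 = 34, so the finish is 34 seconds.
E finishes as early as 18 and must finish by 26.
Slack of E = 25 − 17 = 8 seconds.

8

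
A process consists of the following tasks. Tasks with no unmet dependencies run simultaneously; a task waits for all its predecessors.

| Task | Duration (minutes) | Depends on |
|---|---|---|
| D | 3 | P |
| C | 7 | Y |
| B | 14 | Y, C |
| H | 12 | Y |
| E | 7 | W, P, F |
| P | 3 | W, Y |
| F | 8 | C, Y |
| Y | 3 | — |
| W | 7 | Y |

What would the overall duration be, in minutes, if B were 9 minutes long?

25

Critical path before the change: Y→C→F→E = 3+7+8+7 = 25 giving 25 minutes.
B is off the critical path — its longest chain is 24 minutes, giving 1 of slack.
The critical path is still Y→C→F→E; finish is now 25 minutes.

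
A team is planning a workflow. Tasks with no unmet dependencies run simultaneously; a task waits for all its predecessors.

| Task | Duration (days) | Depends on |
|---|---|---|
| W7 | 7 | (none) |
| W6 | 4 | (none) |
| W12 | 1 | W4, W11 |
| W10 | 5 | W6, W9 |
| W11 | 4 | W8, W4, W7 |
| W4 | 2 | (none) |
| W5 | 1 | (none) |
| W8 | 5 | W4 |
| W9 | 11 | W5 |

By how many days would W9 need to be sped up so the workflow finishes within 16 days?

1

Current finish: 17 days; target: 16.
W9 is on every critical path, so each day cut from W9 cuts the finish by one (this holds down to a finish of 12).
Need 17 − 16 = 1 day off W9 → W9 becomes 10 days, finish becomes 16.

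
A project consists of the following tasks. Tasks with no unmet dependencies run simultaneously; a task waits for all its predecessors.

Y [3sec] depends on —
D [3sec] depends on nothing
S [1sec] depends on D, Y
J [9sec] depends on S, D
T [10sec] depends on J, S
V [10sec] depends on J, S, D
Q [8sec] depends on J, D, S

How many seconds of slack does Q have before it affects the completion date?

Critical path: Y→S→J→T = 3+1+9+10 = 23, so the finish is 23 seconds.
Q finishes as early as 21 and must finish by 23.
Float = 23 − 21 = 2.

2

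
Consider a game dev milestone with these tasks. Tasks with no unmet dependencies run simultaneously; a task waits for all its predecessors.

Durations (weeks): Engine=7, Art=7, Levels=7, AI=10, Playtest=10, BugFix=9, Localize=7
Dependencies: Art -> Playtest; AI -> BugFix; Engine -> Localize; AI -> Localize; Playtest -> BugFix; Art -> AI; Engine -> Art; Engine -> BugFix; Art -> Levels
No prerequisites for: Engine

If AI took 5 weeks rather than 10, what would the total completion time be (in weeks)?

33

Critical path before the change: Engine→Art→AI→BugFix = 7+7+10+9 = 33 giving 33 weeks.
AI is on the critical path; changing it to 5 makes that path 28 weeks.
New critical path: Engine→Art→Playtest→BugFix = 7+7+10+9 = 33 ⇒ 33 weeks.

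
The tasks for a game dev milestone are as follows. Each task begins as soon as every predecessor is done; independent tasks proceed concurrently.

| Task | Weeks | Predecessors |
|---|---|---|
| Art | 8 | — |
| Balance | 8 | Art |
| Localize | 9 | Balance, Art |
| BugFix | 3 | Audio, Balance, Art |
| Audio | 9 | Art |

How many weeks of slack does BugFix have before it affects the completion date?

5

The longest chain is Art→Balance→Localize = 8+8+9 = 25; overall finish 25 weeks.
The longest chain containing BugFix totals 20 weeks.
Slack of BugFix = 22 − 17 = 5 weeks.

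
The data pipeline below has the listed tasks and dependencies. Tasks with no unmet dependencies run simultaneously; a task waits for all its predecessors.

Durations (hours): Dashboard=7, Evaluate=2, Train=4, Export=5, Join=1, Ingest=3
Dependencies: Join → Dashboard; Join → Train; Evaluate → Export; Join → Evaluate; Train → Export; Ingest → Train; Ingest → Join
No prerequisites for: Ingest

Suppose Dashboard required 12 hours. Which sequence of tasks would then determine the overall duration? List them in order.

Ingest, Join, Dashboard

Critical path before the change: Ingest→Join→Train→Export = 3+1+4+5 = 13 giving 13 hours.
The longest path through Dashboard is only 11 hours, so Dashboard has float 2.
The binding chain switches to Ingest→Join→Dashboard = 3+1+12 = 16; finish 16 hours.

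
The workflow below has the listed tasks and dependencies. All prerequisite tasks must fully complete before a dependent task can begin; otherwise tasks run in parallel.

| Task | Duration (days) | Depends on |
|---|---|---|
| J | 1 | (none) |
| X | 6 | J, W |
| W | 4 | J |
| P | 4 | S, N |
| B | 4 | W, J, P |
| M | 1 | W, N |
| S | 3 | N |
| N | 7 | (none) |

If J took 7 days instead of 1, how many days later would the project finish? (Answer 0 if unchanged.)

The binding path is N→S→P→B = 7+3+4+4 = 18; finish at 18 days.
J is off the critical path — its longest chain is 11 days, giving 7 of slack.
The critical path is still N→S→P→B; finish is now 18 days.
Change in finish: 18 − 18 = +0 days.

0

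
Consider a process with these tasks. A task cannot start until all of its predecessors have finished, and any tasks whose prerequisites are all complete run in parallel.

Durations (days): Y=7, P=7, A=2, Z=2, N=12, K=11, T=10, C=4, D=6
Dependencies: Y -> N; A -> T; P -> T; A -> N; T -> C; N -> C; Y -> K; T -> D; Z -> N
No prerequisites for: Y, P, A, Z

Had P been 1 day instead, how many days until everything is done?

23

Critical path before the change: P→T→D = 7+10+6 = 23 giving 23 days.
P lies on that path, so at 1 day the path becomes 17 days.
New critical path: Y→N→C = 7+12+4 = 23 ⇒ 23 days.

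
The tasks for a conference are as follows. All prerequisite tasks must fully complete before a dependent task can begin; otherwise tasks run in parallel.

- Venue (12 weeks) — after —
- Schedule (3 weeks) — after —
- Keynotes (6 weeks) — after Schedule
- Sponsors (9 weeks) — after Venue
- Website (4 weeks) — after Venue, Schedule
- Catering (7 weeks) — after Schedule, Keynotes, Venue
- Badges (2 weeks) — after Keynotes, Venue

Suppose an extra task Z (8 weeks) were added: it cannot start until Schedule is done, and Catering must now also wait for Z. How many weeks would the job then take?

21

Originally the job takes 21 weeks.
With Z inserted, Catering now waits for max(Schedule, Keynotes, Venue, Z).
New critical path: Venue→Sponsors = 12+9 = 21 ⇒ 21 weeks.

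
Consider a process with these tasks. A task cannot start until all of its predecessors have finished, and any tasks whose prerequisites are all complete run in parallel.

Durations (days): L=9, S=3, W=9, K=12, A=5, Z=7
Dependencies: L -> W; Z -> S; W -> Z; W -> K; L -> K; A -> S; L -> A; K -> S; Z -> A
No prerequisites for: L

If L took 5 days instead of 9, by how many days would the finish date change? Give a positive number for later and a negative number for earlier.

-4

Critical path before the change: L→W→K→S = 9+9+12+3 = 33 giving 33 days.
Since L is critical, the -4 change carries straight to that chain (now 29 days).
The critical path is still L→W→K→S; finish is now 29 days.
Change in finish: 29 − 33 = -4 days.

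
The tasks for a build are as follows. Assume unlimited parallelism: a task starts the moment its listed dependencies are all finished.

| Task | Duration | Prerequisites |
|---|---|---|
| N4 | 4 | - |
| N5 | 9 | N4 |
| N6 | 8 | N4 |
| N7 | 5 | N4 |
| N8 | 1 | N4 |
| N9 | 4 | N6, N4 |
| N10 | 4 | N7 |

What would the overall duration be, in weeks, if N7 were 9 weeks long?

17

As given, the longest chain is N4→N6→N9 = 4+8+4 = 16, so the finish is 16 weeks.
The longest path through N7 is only 13 weeks, so N7 has float 3.
New critical path: N4→N7→N10 = 4+9+4 = 17 ⇒ 17 weeks.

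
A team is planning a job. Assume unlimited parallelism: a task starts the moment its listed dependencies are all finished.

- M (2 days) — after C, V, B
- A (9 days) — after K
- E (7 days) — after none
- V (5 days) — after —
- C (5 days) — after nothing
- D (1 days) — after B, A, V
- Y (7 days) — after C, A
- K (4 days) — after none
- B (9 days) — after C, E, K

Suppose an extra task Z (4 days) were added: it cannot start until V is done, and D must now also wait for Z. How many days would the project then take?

20

Originally the project takes 20 days.
With Z inserted, D now waits for max(B, A, V, Z).
New critical path: K→A→Y = 4+9+7 = 20 ⇒ 20 days.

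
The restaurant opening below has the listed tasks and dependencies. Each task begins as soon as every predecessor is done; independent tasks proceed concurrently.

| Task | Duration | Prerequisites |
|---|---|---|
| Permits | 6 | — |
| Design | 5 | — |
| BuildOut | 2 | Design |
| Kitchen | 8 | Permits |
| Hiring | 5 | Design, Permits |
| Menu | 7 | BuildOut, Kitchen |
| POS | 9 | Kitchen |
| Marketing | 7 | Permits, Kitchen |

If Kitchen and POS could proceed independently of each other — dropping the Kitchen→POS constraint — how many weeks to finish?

Before: longest chain Permits→Kitchen→POS = 6+8+9 = 23, finish 23.
Without Kitchen→POS, POS's earliest start moves from 14 to 0.
After: Permits→Kitchen→Menu = 6+8+7 = 21 → 21 weeks.

21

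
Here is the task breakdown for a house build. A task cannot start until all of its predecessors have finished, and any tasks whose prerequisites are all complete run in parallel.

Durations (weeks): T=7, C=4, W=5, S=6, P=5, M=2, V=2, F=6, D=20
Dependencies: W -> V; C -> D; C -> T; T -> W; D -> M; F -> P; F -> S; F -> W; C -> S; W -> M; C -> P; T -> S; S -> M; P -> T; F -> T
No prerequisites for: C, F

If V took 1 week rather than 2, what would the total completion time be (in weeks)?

26

Actual critical path: C→D→M = 4+20+2 = 26 ⇒ 26 weeks.
V has 1 week of float (longest path through it is 25).
That remains the longest chain; total 26 weeks.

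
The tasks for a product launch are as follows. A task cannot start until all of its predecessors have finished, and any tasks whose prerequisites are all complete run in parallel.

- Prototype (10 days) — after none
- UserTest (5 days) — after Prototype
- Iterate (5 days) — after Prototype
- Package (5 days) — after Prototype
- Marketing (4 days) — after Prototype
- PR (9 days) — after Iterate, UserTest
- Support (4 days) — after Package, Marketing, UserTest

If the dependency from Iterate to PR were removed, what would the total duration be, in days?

24

With the dependency in place, Prototype→UserTest→PR = 10+5+9 = 24 sets the finish at 24 days.
Dropping Iterate→PR doesn't change PR's earliest start (15); another predecessor still binds.
New critical path: Prototype→UserTest→PR = 10+5+9 = 24 ⇒ 24 days.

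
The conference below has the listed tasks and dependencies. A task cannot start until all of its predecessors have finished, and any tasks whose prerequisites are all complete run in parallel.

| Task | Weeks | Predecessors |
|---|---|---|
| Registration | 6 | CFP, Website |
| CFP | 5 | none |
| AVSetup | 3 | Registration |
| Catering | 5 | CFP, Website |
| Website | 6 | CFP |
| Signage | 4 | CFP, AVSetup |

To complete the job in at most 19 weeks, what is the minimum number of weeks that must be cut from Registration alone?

5

Current finish: 24 weeks; target: 19.
Registration is on every critical path, so each week cut from Registration cuts the finish by one (this holds down to a finish of 19).
Need 24 − 19 = 5 weeks off Registration → Registration becomes 1 week, finish becomes 19.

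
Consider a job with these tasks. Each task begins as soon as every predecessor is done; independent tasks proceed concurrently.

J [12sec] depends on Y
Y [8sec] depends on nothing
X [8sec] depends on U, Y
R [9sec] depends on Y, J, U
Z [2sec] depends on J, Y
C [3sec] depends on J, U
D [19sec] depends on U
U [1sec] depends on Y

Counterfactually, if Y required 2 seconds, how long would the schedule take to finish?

Actual critical path: Y→J→R = 8+12+9 = 29 ⇒ 29 seconds.
Since Y is critical, the -6 change carries straight to that chain (now 23 seconds).
The critical path is still Y→J→R; finish is now 23 seconds.

23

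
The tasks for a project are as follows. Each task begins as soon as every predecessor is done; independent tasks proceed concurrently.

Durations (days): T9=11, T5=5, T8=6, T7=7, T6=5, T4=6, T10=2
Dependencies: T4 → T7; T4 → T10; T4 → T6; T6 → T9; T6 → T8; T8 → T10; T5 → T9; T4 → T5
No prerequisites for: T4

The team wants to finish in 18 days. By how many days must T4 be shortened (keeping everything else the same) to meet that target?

Current finish: 22 days; target: 18.
T4 is on every critical path, so each day cut from T4 cuts the finish by one (this holds down to a finish of 17).
Need 22 − 18 = 4 days off T4 → T4 becomes 2 days, finish becomes 18.

4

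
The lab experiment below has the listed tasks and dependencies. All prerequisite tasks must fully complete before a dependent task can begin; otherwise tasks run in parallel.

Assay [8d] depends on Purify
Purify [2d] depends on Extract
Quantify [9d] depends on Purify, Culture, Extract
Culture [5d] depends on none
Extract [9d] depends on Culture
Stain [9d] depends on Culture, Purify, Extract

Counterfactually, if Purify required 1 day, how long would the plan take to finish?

24

Baseline: Culture→Extract→Purify→Stain = 5+9+2+9 = 25 → 25 days.
Purify is on the critical path; changing it to 1 makes that path 24 days.
The critical path is still Culture→Extract→Purify→Stain; finish is now 24 days.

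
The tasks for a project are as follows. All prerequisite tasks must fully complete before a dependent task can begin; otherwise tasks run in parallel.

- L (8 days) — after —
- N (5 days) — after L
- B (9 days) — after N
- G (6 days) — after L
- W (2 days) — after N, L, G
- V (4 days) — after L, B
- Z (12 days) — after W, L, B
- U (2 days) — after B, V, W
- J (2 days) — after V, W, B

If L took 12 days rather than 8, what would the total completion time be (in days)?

38

Actual critical path: L→N→B→Z = 8+5+9+12 = 34 ⇒ 34 days.
L is on the critical path; changing it to 12 makes that path 38 days.
The critical path is still L→N→B→Z; finish is now 38 days.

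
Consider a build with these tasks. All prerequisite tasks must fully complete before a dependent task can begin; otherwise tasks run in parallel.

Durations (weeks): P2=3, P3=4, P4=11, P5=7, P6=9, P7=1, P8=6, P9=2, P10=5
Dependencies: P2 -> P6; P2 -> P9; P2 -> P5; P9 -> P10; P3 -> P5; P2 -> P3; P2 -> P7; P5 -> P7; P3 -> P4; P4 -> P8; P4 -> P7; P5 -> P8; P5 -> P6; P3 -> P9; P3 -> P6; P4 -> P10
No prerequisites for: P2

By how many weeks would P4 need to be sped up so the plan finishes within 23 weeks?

Current finish: 24 weeks; target: 23.
P4 is on every critical path, so each week cut from P4 cuts the finish by one (this holds down to a finish of 23).
Need 24 − 23 = 1 week off P4 → P4 becomes 10 weeks, finish becomes 23.

1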